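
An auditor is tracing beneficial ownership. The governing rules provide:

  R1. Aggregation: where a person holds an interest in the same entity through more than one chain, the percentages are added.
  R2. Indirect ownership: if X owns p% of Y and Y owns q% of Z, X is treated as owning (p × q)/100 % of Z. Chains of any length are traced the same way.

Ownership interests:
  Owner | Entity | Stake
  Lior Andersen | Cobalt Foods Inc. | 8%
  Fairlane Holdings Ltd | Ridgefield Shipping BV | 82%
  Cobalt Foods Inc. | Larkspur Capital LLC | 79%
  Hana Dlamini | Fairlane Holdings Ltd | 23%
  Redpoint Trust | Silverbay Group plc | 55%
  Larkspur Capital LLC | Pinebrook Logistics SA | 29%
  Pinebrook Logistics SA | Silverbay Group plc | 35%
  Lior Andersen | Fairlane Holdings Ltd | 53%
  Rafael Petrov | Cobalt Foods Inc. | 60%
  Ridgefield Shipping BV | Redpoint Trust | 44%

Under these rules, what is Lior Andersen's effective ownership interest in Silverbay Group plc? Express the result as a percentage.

11.1588%

Chain via Cobalt Foods Inc. → Larkspur Capital LLC → Pinebrook Logistics SA (R2): 8% × 79% × 29% × 35% = 0.64148% of Silverbay Group plc.
Chain via Fairlane Holdings Ltd → Ridgefield Shipping BV → Redpoint Trust (R2): 53% × 82% × 44% × 55% = 10.51732% of Silverbay Group plc.
Aggregating (R1): 0.64148% + 10.51732% = 11.1588%.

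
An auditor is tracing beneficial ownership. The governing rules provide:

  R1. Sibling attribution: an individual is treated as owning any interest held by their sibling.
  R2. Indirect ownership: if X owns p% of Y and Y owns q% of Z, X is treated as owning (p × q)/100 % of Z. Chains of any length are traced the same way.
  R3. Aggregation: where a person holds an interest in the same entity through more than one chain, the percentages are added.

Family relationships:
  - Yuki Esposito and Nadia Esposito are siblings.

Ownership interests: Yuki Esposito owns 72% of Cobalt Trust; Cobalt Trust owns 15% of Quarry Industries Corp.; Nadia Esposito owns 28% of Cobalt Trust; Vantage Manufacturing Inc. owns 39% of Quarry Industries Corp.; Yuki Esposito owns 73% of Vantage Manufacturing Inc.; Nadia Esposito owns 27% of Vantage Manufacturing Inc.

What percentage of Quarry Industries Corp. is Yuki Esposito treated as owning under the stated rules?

By sibling attribution (R1), Yuki Esposito is treated as also owning Nadia Esposito's interest in Cobalt Trust, giving 72% + 28% = 100%.
By sibling attribution (R1), Yuki Esposito is treated as also owning Nadia Esposito's interest in Vantage Manufacturing Inc, giving 73% + 27% = 100%.
Chain via Cobalt Trust (R2): 100% × 15% = 15% of Quarry Industries Corp.
Chain via Vantage Manufacturing Inc. (R2): 100% × 39% = 39% of Quarry Industries Corp.
Aggregating (R3): 15% + 39% = 54%.

54%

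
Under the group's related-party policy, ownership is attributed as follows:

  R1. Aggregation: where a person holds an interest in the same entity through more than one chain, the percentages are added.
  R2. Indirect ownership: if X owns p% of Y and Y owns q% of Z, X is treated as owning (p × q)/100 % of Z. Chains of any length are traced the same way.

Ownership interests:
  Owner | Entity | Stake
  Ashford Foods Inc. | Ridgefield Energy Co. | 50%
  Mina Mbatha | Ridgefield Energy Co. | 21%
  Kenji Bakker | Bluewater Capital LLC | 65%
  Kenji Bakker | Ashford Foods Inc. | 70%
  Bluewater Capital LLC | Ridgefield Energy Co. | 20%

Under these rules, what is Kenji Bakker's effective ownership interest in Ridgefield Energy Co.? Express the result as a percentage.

Chain via Ashford Foods Inc. (R2): 70% × 50% = 35% of Ridgefield Energy Co.
Chain via Bluewater Capital LLC (R2): 65% × 20% = 13% of Ridgefield Energy Co.
Aggregating (R1): 35% + 13% = 48%.

48%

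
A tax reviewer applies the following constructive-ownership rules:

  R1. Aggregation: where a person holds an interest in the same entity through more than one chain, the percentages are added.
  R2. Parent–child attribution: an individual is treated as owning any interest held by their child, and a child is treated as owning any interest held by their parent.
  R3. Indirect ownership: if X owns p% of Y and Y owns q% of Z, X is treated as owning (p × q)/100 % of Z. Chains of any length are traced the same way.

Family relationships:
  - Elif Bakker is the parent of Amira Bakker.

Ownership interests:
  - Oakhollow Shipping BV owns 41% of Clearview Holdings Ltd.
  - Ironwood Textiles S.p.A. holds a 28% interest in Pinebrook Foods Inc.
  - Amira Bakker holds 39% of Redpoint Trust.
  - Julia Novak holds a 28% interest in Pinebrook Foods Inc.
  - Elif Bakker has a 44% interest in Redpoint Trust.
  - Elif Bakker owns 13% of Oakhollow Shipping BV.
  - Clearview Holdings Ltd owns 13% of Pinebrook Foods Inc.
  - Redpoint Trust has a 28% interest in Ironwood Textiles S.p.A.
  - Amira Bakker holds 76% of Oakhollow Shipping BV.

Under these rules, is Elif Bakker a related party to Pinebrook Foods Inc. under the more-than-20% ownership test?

No

By parent–child attribution (R2), Elif Bakker is treated as also owning Amira Bakker's interest in Redpoint Trust, giving 44% + 39% = 83%.
By parent–child attribution (R2), Elif Bakker is treated as also owning Amira Bakker's interest in Oakhollow Shipping BV, giving 13% + 76% = 89%.
Chain via Redpoint Trust → Ironwood Textiles S.p.A. (R3): 83% × 28% × 28% = 6.5072% of Pinebrook Foods Inc.
Chain via Oakhollow Shipping BV → Clearview Holdings Ltd (R3): 89% × 41% × 13% = 4.7437% of Pinebrook Foods Inc.
Aggregating (R1): 6.5072% + 4.7437% = 11.2509%.
11.2509% does not exceed the 20% threshold, so Elif is not a related party to Pinebrook Foods Inc.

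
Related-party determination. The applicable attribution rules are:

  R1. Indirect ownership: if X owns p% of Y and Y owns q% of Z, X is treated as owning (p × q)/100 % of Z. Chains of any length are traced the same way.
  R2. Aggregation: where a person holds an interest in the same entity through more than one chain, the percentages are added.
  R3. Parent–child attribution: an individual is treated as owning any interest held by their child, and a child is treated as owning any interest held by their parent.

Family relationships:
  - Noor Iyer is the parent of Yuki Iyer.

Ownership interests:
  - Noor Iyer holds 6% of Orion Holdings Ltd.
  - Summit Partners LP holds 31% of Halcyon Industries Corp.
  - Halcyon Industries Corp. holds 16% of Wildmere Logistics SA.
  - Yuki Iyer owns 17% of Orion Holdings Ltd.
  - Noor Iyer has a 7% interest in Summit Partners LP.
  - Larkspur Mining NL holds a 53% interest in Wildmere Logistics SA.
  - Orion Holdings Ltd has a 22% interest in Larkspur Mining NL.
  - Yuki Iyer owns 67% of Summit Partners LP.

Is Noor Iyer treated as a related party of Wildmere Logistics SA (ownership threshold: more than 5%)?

By parent–child attribution (R3), Noor Iyer is treated as also owning Yuki Iyer's interest in Summit Partners LP, giving 7% + 67% = 74%.
By parent–child attribution (R3), Noor Iyer is treated as also owning Yuki Iyer's interest in Orion Holdings Ltd, giving 6% + 17% = 23%.
Chain via Summit Partners LP → Halcyon Industries Corp. (R1): 74% × 31% × 16% = 3.6704% of Wildmere Logistics SA.
Chain via Orion Holdings Ltd → Larkspur Mining NL (R1): 23% × 22% × 53% = 2.6818% of Wildmere Logistics SA.
Aggregating (R2): 3.6704% + 2.6818% = 6.3522%.
6.3522% exceeds the 5% threshold, so Noor is a related party to Wildmere Logistics SA.

Yes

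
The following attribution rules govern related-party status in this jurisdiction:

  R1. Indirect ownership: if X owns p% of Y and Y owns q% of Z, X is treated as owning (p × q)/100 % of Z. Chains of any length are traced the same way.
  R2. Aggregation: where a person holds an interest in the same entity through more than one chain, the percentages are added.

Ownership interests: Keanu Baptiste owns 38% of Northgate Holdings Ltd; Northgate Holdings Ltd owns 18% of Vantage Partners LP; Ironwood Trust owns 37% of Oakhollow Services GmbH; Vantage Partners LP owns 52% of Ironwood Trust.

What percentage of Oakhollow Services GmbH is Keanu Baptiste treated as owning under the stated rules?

Chain via Northgate Holdings Ltd → Vantage Partners LP → Ironwood Trust (R1): 38% × 18% × 52% × 37% = 1.316016% of Oakhollow Services GmbH.

1.316016%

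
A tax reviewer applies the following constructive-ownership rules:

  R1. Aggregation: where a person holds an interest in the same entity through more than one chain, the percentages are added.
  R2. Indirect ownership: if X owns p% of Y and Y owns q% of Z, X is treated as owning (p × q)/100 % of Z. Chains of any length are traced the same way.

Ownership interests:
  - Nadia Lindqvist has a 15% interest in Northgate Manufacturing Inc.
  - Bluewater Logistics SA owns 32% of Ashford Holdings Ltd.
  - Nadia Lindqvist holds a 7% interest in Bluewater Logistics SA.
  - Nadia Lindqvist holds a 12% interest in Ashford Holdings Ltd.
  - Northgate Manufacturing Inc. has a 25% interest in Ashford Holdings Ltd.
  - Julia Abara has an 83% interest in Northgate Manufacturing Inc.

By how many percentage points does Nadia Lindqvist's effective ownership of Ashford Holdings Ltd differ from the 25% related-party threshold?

7.01

Chain via Bluewater Logistics SA (R2): 7% × 32% = 2.24% of Ashford Holdings Ltd.
Chain via Northgate Manufacturing Inc. (R2): 15% × 25% = 3.75% of Ashford Holdings Ltd.
Direct interest in Ashford Holdings Ltd: 12%.
Aggregating (R1): 2.24% + 3.75% + 12% = 17.99%.
17.99% falls short of the 25% threshold by 7.01 percentage points.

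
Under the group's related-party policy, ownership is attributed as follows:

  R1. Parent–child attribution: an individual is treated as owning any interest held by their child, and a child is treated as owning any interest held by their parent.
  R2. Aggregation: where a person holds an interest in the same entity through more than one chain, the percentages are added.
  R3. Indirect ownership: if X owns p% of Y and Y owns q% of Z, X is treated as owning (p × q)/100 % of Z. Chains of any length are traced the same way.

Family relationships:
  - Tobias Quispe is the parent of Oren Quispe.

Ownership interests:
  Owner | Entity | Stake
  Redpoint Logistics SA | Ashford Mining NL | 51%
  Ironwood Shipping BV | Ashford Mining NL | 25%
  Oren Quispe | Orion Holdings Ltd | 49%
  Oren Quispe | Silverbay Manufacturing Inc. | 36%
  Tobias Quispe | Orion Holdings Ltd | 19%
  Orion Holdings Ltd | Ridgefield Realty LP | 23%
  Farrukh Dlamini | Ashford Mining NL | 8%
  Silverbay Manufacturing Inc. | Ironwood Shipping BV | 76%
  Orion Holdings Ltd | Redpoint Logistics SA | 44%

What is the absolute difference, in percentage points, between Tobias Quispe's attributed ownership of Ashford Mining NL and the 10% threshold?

By parent–child attribution (R1), Tobias Quispe is treated as also owning Oren Quispe's interest in Orion Holdings Ltd, giving 19% + 49% = 68%.
By parent–child attribution (R1), Tobias Quispe is treated as owning Oren Quispe's 36% interest in Silverbay Manufacturing Inc.
Chain via Orion Holdings Ltd → Redpoint Logistics SA (R3): 68% × 44% × 51% = 15.2592% of Ashford Mining NL.
Chain via Silverbay Manufacturing Inc. → Ironwood Shipping BV (R3): 36% × 76% × 25% = 6.84% of Ashford Mining NL.
Aggregating (R2): 15.2592% + 6.84% = 22.0992%.
22.0992% exceeds the 10% threshold by 12.0992 percentage points.

12.0992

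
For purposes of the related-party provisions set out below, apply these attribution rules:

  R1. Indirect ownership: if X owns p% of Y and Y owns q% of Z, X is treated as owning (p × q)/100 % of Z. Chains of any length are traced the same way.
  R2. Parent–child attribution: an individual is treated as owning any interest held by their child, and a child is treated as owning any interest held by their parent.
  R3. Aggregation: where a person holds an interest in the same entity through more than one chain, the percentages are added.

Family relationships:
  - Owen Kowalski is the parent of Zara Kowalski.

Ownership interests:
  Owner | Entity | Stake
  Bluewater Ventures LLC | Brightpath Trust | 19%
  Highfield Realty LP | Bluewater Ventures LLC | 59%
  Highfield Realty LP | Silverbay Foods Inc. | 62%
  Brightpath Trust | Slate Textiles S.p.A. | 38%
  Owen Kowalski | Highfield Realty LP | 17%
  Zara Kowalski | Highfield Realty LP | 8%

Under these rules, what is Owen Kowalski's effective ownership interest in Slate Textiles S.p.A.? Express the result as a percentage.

By parent–child attribution (R2), Owen Kowalski is treated as also owning Zara Kowalski's interest in Highfield Realty LP, giving 17% + 8% = 25%.
Chain via Highfield Realty LP → Bluewater Ventures LLC → Brightpath Trust (R1): 25% × 59% × 19% × 38% = 1.06495% of Slate Textiles S.p.A.

1.06495%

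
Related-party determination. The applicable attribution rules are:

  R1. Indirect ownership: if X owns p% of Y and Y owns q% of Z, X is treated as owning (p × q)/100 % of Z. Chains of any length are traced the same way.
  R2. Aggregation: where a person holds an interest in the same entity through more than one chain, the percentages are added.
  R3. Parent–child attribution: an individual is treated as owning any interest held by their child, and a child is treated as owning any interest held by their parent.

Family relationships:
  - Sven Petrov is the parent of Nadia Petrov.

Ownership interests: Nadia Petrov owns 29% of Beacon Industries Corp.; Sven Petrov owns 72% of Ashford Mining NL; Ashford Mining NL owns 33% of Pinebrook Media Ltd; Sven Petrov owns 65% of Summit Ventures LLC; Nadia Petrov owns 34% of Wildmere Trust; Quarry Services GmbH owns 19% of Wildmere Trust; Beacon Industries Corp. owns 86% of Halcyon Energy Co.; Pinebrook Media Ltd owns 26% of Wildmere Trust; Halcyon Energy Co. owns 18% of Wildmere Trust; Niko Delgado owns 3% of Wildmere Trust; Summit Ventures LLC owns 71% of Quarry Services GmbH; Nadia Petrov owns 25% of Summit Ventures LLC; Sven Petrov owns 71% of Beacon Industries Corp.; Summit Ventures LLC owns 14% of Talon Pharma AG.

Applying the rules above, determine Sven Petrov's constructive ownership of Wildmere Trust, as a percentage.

By parent–child attribution (R3), Sven Petrov is treated as also owning Nadia Petrov's interest in Beacon Industries Corp, giving 71% + 29% = 100%.
By parent–child attribution (R3), Sven Petrov is treated as also owning Nadia Petrov's interest in Summit Ventures LLC, giving 65% + 25% = 90%.
By parent–child attribution (R3), Sven Petrov is treated as owning Nadia Petrov's 34% interest in Wildmere Trust.
Chain via Beacon Industries Corp. → Halcyon Energy Co. (R1): 100% × 86% × 18% = 15.48% of Wildmere Trust.
Chain via Summit Ventures LLC → Quarry Services GmbH (R1): 90% × 71% × 19% = 12.141% of Wildmere Trust.
Chain via Ashford Mining NL → Pinebrook Media Ltd (R1): 72% × 33% × 26% = 6.1776% of Wildmere Trust.
Direct interest in Wildmere Trust: 34%.
Aggregating (R2): 15.48% + 12.141% + 6.1776% + 34% = 67.7986%.

67.7986%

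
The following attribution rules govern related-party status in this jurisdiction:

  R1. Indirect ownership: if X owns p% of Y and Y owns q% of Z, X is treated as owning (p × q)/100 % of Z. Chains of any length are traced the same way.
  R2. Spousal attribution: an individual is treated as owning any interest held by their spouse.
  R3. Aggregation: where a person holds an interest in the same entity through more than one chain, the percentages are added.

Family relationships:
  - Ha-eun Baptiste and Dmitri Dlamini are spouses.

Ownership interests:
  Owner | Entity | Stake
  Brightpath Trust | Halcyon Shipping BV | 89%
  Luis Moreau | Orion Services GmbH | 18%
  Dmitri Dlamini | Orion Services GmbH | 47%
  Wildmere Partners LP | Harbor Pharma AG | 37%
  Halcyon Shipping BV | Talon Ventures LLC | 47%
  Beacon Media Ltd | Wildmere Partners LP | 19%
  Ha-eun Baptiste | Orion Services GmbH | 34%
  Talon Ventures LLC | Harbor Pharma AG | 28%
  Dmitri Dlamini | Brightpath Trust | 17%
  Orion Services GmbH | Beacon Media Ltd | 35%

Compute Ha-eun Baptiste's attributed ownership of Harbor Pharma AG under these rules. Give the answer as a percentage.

3.984113%

By spousal attribution (R2), Ha-eun Baptiste is treated as also owning Dmitri Dlamini's interest in Orion Services GmbH, giving 34% + 47% = 81%.
By spousal attribution (R2), Ha-eun Baptiste is treated as owning Dmitri Dlamini's 17% interest in Brightpath Trust.
Chain via Orion Services GmbH → Beacon Media Ltd → Wildmere Partners LP (R1): 81% × 35% × 19% × 37% = 1.993005% of Harbor Pharma AG.
Chain via Brightpath Trust → Halcyon Shipping BV → Talon Ventures LLC (R1): 17% × 89% × 47% × 28% = 1.991108% of Harbor Pharma AG.
Aggregating (R3): 1.993005% + 1.991108% = 3.984113%.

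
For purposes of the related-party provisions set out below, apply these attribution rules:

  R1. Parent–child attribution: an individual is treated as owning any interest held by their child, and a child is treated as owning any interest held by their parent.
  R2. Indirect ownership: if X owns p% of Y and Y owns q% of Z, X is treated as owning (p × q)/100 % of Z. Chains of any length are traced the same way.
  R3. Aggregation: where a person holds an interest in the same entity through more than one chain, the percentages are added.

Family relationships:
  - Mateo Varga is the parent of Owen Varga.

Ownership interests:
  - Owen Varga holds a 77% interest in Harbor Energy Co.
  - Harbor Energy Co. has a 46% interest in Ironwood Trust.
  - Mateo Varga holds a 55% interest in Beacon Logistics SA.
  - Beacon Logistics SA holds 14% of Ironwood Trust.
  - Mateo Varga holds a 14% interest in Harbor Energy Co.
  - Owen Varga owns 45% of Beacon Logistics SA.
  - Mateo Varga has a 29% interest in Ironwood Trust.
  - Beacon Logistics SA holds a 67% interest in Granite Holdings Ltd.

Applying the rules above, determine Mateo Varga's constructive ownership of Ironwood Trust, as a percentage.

By parent–child attribution (R1), Mateo Varga is treated as also owning Owen Varga's interest in Beacon Logistics SA, giving 55% + 45% = 100%.
By parent–child attribution (R1), Mateo Varga is treated as also owning Owen Varga's interest in Harbor Energy Co, giving 14% + 77% = 91%.
Chain via Beacon Logistics SA (R2): 100% × 14% = 14% of Ironwood Trust.
Chain via Harbor Energy Co. (R2): 91% × 46% = 41.86% of Ironwood Trust.
Direct interest in Ironwood Trust: 29%.
Aggregating (R3): 14% + 41.86% + 29% = 84.86%.

84.86%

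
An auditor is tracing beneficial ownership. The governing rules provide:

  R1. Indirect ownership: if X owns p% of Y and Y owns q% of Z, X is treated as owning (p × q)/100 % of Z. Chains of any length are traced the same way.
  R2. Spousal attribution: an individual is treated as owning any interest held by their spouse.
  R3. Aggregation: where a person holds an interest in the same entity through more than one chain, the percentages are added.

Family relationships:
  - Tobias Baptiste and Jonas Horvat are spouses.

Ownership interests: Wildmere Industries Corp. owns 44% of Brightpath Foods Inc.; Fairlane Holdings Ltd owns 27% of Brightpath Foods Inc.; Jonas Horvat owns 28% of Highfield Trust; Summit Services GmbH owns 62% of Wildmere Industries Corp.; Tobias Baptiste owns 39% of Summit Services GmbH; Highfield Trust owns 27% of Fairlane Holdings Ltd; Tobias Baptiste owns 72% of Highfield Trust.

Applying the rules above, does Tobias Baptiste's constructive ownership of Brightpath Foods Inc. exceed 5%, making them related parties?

Yes

By spousal attribution (R2), Tobias Baptiste is treated as also owning Jonas Horvat's interest in Highfield Trust, giving 72% + 28% = 100%.
Chain via Summit Services GmbH → Wildmere Industries Corp. (R1): 39% × 62% × 44% = 10.6392% of Brightpath Foods Inc.
Chain via Highfield Trust → Fairlane Holdings Ltd (R1): 100% × 27% × 27% = 7.29% of Brightpath Foods Inc.
Aggregating (R3): 10.6392% + 7.29% = 17.9292%.
17.9292% exceeds the 5% threshold, so Tobias is a related party to Brightpath Foods Inc.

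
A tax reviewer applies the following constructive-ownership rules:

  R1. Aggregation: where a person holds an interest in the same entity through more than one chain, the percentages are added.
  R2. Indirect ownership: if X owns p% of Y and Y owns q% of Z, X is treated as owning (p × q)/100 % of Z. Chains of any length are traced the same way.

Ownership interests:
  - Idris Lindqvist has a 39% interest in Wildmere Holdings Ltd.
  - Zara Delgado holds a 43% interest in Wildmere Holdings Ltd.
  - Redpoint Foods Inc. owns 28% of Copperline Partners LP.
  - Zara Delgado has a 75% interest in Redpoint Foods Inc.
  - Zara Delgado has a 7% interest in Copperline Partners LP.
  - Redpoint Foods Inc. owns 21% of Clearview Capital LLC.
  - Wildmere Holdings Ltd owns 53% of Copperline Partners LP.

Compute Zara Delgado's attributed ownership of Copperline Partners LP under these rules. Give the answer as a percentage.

Chain via Wildmere Holdings Ltd (R2): 43% × 53% = 22.79% of Copperline Partners LP.
Chain via Redpoint Foods Inc. (R2): 75% × 28% = 21% of Copperline Partners LP.
Direct interest in Copperline Partners LP: 7%.
Aggregating (R1): 22.79% + 21% + 7% = 50.79%.

50.79%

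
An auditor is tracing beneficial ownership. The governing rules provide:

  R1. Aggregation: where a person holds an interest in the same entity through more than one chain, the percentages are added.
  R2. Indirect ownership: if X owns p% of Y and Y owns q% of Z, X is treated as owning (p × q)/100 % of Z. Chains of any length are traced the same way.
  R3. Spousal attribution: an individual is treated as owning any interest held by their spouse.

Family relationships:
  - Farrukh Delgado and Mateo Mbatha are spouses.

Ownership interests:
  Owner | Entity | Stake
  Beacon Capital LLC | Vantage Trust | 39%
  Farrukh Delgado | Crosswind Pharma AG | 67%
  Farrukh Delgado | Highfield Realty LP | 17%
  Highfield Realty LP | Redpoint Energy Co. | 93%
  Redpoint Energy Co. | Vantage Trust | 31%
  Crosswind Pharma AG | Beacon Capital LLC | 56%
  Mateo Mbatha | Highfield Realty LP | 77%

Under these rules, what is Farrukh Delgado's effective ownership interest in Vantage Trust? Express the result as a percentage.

41.733%

By spousal attribution (R3), Farrukh Delgado is treated as also owning Mateo Mbatha's interest in Highfield Realty LP, giving 17% + 77% = 94%.
Chain via Highfield Realty LP → Redpoint Energy Co. (R2): 94% × 93% × 31% = 27.1002% of Vantage Trust.
Chain via Crosswind Pharma AG → Beacon Capital LLC (R2): 67% × 56% × 39% = 14.6328% of Vantage Trust.
Aggregating (R1): 27.1002% + 14.6328% = 41.733%.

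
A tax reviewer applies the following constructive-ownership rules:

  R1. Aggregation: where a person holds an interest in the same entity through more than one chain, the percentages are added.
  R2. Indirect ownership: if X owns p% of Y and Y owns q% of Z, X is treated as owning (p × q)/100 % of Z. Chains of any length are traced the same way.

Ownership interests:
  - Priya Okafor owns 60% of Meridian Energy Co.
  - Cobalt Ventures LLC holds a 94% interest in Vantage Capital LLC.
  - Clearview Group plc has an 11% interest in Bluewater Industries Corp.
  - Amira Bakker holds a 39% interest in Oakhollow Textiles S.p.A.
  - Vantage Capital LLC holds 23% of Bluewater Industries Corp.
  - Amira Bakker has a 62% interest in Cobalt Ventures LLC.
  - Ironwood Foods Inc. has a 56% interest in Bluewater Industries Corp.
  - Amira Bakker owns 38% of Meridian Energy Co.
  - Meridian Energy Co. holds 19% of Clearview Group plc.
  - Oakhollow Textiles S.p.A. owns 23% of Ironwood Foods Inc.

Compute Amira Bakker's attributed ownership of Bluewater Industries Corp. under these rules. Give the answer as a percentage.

19.2218%

Chain via Oakhollow Textiles S.p.A. → Ironwood Foods Inc. (R2): 39% × 23% × 56% = 5.0232% of Bluewater Industries Corp.
Chain via Meridian Energy Co. → Clearview Group plc (R2): 38% × 19% × 11% = 0.7942% of Bluewater Industries Corp.
Chain via Cobalt Ventures LLC → Vantage Capital LLC (R2): 62% × 94% × 23% = 13.4044% of Bluewater Industries Corp.
Aggregating (R1): 5.0232% + 0.7942% + 13.4044% = 19.2218%.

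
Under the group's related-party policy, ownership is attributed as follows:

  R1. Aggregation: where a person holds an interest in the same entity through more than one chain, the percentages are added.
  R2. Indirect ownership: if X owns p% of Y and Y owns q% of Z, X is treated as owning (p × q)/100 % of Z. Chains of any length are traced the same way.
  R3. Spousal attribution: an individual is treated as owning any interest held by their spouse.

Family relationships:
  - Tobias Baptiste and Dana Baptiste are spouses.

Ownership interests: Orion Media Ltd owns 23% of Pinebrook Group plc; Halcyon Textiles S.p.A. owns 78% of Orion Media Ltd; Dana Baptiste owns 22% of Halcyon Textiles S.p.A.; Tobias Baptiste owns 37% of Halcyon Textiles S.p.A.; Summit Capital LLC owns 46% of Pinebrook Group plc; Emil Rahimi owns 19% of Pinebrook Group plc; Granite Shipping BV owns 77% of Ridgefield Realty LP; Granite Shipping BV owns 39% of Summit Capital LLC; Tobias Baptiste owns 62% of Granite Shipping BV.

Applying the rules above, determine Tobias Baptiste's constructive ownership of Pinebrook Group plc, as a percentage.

By spousal attribution (R3), Tobias Baptiste is treated as also owning Dana Baptiste's interest in Halcyon Textiles S.p.A, giving 37% + 22% = 59%.
Chain via Granite Shipping BV → Summit Capital LLC (R2): 62% × 39% × 46% = 11.1228% of Pinebrook Group plc.
Chain via Halcyon Textiles S.p.A. → Orion Media Ltd (R2): 59% × 78% × 23% = 10.5846% of Pinebrook Group plc.
Aggregating (R1): 11.1228% + 10.5846% = 21.7074%.

21.7074%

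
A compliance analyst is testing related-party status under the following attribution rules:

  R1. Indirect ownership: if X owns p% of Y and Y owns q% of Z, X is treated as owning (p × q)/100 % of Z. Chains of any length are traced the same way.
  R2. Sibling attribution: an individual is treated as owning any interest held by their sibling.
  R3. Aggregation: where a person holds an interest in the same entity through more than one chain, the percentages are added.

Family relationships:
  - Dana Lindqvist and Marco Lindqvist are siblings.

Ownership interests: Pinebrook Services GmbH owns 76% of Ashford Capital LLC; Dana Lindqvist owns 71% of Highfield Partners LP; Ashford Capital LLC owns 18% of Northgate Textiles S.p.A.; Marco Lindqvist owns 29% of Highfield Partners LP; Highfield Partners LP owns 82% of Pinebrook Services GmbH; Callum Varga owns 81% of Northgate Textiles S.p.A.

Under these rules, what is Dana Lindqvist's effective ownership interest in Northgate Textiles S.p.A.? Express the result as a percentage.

By sibling attribution (R2), Dana Lindqvist is treated as also owning Marco Lindqvist's interest in Highfield Partners LP, giving 71% + 29% = 100%.
Chain via Highfield Partners LP → Pinebrook Services GmbH → Ashford Capital LLC (R1): 100% × 82% × 76% × 18% = 11.2176% of Northgate Textiles S.p.A.

11.2176%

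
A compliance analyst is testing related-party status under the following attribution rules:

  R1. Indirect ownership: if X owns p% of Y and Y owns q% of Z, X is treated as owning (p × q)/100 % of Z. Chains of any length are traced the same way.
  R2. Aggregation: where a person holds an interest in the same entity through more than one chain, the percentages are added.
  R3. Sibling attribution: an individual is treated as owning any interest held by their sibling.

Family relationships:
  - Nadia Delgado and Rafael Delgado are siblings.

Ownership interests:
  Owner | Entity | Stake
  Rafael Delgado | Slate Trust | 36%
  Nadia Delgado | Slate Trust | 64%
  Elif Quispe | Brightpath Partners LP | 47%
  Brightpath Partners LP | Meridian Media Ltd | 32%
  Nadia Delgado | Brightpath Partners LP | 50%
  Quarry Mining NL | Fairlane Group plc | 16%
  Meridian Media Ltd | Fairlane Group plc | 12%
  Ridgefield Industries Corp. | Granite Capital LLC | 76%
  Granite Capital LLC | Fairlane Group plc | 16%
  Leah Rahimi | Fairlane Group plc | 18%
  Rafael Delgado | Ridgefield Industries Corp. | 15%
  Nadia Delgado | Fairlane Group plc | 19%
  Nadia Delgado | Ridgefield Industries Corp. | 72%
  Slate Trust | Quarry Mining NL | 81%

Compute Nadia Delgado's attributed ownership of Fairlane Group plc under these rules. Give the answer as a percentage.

By sibling attribution (R3), Nadia Delgado is treated as also owning Rafael Delgado's interest in Slate Trust, giving 64% + 36% = 100%.
By sibling attribution (R3), Nadia Delgado is treated as also owning Rafael Delgado's interest in Ridgefield Industries Corp, giving 72% + 15% = 87%.
Chain via Slate Trust → Quarry Mining NL (R1): 100% × 81% × 16% = 12.96% of Fairlane Group plc.
Chain via Ridgefield Industries Corp. → Granite Capital LLC (R1): 87% × 76% × 16% = 10.5792% of Fairlane Group plc.
Chain via Brightpath Partners LP → Meridian Media Ltd (R1): 50% × 32% × 12% = 1.92% of Fairlane Group plc.
Direct interest in Fairlane Group plc: 19%.
Aggregating (R2): 12.96% + 10.5792% + 1.92% + 19% = 44.4592%.

44.4592%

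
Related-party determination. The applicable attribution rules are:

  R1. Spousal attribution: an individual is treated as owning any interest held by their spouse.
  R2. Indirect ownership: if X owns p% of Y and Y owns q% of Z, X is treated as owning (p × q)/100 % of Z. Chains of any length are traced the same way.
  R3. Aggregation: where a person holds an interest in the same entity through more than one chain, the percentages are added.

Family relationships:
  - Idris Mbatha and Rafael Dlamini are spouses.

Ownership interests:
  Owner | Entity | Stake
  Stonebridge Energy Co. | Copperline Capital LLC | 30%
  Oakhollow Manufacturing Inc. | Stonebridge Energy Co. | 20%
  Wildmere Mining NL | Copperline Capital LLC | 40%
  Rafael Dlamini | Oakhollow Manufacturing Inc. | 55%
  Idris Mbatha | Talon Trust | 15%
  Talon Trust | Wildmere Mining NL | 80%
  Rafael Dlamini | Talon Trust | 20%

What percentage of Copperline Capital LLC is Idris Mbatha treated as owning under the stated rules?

By spousal attribution (R1), Idris Mbatha is treated as also owning Rafael Dlamini's interest in Talon Trust, giving 15% + 20% = 35%.
By spousal attribution (R1), Idris Mbatha is treated as owning Rafael Dlamini's 55% interest in Oakhollow Manufacturing Inc.
Chain via Talon Trust → Wildmere Mining NL (R2): 35% × 80% × 40% = 11.2% of Copperline Capital LLC.
Chain via Oakhollow Manufacturing Inc. → Stonebridge Energy Co. (R2): 55% × 20% × 30% = 3.3% of Copperline Capital LLC.
Aggregating (R3): 11.2% + 3.3% = 14.5%.

14.5%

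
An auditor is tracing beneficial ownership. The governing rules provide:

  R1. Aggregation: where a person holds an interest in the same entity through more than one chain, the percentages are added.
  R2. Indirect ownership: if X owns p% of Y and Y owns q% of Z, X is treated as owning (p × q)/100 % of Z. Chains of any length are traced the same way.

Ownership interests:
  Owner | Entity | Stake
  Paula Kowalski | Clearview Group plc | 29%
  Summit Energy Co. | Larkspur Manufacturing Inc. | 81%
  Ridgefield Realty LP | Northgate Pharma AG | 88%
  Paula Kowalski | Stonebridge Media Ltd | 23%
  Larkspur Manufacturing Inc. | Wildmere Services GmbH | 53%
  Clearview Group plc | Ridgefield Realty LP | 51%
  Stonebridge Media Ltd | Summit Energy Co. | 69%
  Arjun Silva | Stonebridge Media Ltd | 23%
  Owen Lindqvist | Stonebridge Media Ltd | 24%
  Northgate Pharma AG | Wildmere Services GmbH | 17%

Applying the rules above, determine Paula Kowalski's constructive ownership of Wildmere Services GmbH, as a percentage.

Chain via Clearview Group plc → Ridgefield Realty LP → Northgate Pharma AG (R2): 29% × 51% × 88% × 17% = 2.212584% of Wildmere Services GmbH.
Chain via Stonebridge Media Ltd → Summit Energy Co. → Larkspur Manufacturing Inc. (R2): 23% × 69% × 81% × 53% = 6.812991% of Wildmere Services GmbH.
Aggregating (R1): 2.212584% + 6.812991% = 9.025575%.

9.025575%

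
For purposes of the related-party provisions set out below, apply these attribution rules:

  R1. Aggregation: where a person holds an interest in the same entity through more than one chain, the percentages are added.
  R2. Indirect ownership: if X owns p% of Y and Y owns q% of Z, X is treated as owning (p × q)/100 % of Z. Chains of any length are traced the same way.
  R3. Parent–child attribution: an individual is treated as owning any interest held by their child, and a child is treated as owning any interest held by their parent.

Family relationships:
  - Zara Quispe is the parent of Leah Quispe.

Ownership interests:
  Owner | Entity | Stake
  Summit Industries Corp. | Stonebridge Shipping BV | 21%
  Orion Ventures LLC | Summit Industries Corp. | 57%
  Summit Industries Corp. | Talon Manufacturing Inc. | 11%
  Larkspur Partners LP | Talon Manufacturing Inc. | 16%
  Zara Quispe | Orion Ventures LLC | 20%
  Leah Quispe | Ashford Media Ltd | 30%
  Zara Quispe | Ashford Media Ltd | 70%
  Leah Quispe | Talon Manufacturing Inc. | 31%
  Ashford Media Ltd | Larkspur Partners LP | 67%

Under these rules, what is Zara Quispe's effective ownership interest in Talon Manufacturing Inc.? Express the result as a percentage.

By parent–child attribution (R3), Zara Quispe is treated as also owning Leah Quispe's interest in Ashford Media Ltd, giving 70% + 30% = 100%.
By parent–child attribution (R3), Zara Quispe is treated as owning Leah Quispe's 31% interest in Talon Manufacturing Inc.
Chain via Ashford Media Ltd → Larkspur Partners LP (R2): 100% × 67% × 16% = 10.72% of Talon Manufacturing Inc.
Chain via Orion Ventures LLC → Summit Industries Corp. (R2): 20% × 57% × 11% = 1.254% of Talon Manufacturing Inc.
Direct interest in Talon Manufacturing Inc: 31%.
Aggregating (R1): 10.72% + 1.254% + 31% = 42.974%.

42.974%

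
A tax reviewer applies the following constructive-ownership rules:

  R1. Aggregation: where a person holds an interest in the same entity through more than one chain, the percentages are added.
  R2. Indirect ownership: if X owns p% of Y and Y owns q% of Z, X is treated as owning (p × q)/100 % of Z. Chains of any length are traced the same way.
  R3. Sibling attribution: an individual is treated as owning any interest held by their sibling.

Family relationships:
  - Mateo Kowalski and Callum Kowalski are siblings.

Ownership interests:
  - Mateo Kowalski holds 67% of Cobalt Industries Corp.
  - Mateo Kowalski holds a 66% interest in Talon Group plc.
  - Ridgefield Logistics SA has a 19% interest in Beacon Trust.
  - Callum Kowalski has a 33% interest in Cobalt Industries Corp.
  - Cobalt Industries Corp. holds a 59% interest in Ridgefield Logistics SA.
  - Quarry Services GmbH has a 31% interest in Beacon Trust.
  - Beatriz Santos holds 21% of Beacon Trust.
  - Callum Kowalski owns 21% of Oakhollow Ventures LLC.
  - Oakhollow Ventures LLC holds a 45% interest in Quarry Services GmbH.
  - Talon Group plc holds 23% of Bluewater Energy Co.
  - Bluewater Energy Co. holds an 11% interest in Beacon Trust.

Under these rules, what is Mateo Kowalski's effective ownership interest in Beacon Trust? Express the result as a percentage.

15.8093%

By sibling attribution (R3), Mateo Kowalski is treated as also owning Callum Kowalski's interest in Cobalt Industries Corp, giving 67% + 33% = 100%.
By sibling attribution (R3), Mateo Kowalski is treated as owning Callum Kowalski's 21% interest in Oakhollow Ventures LLC.
Chain via Cobalt Industries Corp. → Ridgefield Logistics SA (R2): 100% × 59% × 19% = 11.21% of Beacon Trust.
Chain via Talon Group plc → Bluewater Energy Co. (R2): 66% × 23% × 11% = 1.6698% of Beacon Trust.
Chain via Oakhollow Ventures LLC → Quarry Services GmbH (R2): 21% × 45% × 31% = 2.9295% of Beacon Trust.
Aggregating (R1): 11.21% + 1.6698% + 2.9295% = 15.8093%.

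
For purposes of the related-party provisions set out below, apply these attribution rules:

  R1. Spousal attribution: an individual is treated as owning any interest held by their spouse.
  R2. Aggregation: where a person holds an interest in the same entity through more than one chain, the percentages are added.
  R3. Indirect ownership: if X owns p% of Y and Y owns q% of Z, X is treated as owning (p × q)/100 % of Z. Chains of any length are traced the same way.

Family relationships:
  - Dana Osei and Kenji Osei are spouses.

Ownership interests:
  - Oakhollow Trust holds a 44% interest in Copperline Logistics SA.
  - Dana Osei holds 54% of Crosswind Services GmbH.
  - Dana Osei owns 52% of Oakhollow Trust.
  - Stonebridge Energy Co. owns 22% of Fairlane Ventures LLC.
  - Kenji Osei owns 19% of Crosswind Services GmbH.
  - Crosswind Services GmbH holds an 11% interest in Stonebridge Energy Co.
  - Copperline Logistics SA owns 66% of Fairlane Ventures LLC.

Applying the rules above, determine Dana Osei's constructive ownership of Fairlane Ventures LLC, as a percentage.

By spousal attribution (R1), Dana Osei is treated as also owning Kenji Osei's interest in Crosswind Services GmbH, giving 54% + 19% = 73%.
Chain via Oakhollow Trust → Copperline Logistics SA (R3): 52% × 44% × 66% = 15.1008% of Fairlane Ventures LLC.
Chain via Crosswind Services GmbH → Stonebridge Energy Co. (R3): 73% × 11% × 22% = 1.7666% of Fairlane Ventures LLC.
Aggregating (R2): 15.1008% + 1.7666% = 16.8674%.

16.8674%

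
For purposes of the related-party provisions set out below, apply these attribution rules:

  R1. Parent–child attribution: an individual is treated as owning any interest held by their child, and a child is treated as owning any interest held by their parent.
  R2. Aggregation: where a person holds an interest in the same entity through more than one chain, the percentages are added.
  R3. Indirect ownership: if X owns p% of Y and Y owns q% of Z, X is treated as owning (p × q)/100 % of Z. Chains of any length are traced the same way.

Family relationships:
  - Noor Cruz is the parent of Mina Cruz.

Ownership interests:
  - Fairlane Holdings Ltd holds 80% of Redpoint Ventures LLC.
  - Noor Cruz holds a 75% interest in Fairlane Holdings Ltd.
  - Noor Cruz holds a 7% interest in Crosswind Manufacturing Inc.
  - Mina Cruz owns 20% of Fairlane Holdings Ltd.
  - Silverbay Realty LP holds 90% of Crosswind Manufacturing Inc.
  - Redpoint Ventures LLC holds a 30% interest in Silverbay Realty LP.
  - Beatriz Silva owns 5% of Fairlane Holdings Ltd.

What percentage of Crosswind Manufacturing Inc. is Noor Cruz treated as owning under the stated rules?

By parent–child attribution (R1), Noor Cruz is treated as also owning Mina Cruz's interest in Fairlane Holdings Ltd, giving 75% + 20% = 95%.
Chain via Fairlane Holdings Ltd → Redpoint Ventures LLC → Silverbay Realty LP (R3): 95% × 80% × 30% × 90% = 20.52% of Crosswind Manufacturing Inc.
Direct interest in Crosswind Manufacturing Inc: 7%.
Aggregating (R2): 20.52% + 7% = 27.52%.

27.52%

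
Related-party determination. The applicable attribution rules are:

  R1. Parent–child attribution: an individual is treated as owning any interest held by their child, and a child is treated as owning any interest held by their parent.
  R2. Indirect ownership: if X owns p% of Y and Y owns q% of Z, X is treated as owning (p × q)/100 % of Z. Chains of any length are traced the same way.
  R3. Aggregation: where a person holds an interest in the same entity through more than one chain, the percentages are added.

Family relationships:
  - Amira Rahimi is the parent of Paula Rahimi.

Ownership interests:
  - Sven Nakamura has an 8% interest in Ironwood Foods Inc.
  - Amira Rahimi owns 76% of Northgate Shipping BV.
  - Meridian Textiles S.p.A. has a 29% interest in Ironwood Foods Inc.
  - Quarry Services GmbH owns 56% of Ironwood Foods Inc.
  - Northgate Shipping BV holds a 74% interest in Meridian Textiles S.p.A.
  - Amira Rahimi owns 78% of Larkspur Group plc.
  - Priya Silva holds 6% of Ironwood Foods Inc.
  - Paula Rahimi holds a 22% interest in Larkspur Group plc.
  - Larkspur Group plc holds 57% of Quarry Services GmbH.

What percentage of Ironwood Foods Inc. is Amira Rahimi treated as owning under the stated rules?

48.2296%

By parent–child attribution (R1), Amira Rahimi is treated as also owning Paula Rahimi's interest in Larkspur Group plc, giving 78% + 22% = 100%.
Chain via Northgate Shipping BV → Meridian Textiles S.p.A. (R2): 76% × 74% × 29% = 16.3096% of Ironwood Foods Inc.
Chain via Larkspur Group plc → Quarry Services GmbH (R2): 100% × 57% × 56% = 31.92% of Ironwood Foods Inc.
Aggregating (R3): 16.3096% + 31.92% = 48.2296%.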